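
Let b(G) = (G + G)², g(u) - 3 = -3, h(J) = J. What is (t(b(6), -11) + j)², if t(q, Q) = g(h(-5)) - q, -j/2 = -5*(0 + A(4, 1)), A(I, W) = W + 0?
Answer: 17956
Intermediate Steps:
g(u) = 0 (g(u) = 3 - 3 = 0)
b(G) = 4*G² (b(G) = (2*G)² = 4*G²)
A(I, W) = W
j = 10 (j = -(-10)*(0 + 1) = -(-10) = -2*(-5) = 10)
t(q, Q) = -q (t(q, Q) = 0 - q = -q)
(t(b(6), -11) + j)² = (-4*6² + 10)² = (-4*36 + 10)² = (-1*144 + 10)² = (-144 + 10)² = (-134)² = 17956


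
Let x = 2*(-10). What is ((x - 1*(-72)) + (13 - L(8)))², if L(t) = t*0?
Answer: 4225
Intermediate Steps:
L(t) = 0
x = -20
((x - 1*(-72)) + (13 - L(8)))² = ((-20 - 1*(-72)) + (13 - 1*0))² = ((-20 + 72) + (13 + 0))² = (52 + 13)² = 65² = 4225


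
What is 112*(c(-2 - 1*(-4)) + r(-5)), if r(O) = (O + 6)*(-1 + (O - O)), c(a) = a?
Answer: 112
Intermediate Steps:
r(O) = -6 - O (r(O) = (6 + O)*(-1 + 0) = (6 + O)*(-1) = -6 - O)
112*(c(-2 - 1*(-4)) + r(-5)) = 112*((-2 - 1*(-4)) + (-6 - 1*(-5))) = 112*((-2 + 4) + (-6 + 5)) = 112*(2 - 1) = 112*1 = 112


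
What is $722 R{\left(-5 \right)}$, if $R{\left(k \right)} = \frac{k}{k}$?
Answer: $722$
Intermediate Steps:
$R{\left(k \right)} = 1$
$722 R{\left(-5 \right)} = 722 \cdot 1 = 722$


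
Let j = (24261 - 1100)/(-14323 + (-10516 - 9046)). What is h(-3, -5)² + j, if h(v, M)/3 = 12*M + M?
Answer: 1288453964/33885 ≈ 38024.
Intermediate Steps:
h(v, M) = 39*M (h(v, M) = 3*(12*M + M) = 3*(13*M) = 39*M)
j = -23161/33885 (j = 23161/(-14323 - 19562) = 23161/(-33885) = 23161*(-1/33885) = -23161/33885 ≈ -0.68352)
h(-3, -5)² + j = (39*(-5))² - 23161/33885 = (-195)² - 23161/33885 = 38025 - 23161/33885 = 1288453964/33885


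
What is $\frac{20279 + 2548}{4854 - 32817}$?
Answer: $- \frac{7609}{9321} \approx -0.81633$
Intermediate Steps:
$\frac{20279 + 2548}{4854 - 32817} = \frac{22827}{4854 - 32817} = \frac{22827}{-27963} = 22827 \left(- \frac{1}{27963}\right) = - \frac{7609}{9321}$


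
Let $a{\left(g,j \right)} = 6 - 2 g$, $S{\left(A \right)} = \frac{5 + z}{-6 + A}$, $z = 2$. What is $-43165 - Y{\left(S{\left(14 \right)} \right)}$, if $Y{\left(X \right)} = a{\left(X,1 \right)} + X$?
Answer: $- \frac{345361}{8} \approx -43170.0$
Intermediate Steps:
$S{\left(A \right)} = \frac{7}{-6 + A}$ ($S{\left(A \right)} = \frac{5 + 2}{-6 + A} = \frac{7}{-6 + A}$)
$Y{\left(X \right)} = 6 - X$ ($Y{\left(X \right)} = \left(6 - 2 X\right) + X = 6 - X$)
$-43165 - Y{\left(S{\left(14 \right)} \right)} = -43165 - \left(6 - \frac{7}{-6 + 14}\right) = -43165 - \left(6 - \frac{7}{8}\right) = -43165 - \frac{41}{8} = - \frac{345361}{8}$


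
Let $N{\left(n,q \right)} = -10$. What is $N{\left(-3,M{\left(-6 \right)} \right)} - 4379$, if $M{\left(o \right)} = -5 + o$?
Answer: $-4389$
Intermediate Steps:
$N{\left(-3,M{\left(-6 \right)} \right)} - 4379 = -10 - 4379 = -4389$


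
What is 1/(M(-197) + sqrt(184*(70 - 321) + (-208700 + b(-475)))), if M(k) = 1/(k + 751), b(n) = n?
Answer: 554/78373762845 - 3989908*I*sqrt(1511)/78373762845 ≈ 7.0687e-9 - 0.0019789*I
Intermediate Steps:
M(k) = 1/(751 + k)
1/(M(-197) + sqrt(184*(70 - 321) + (-208700 + b(-475)))) = 1/(1/(751 - 197) + sqrt(184*(70 - 321) + (-208700 - 475))) = 1/(1/554 + sqrt(184*(-251) - 209175)) = 1/(1/554 + sqrt(-46184 - 209175)) = 1/(1/554 + sqrt(-255359)) = 1/(1/554 + 13*I*sqrt(1511))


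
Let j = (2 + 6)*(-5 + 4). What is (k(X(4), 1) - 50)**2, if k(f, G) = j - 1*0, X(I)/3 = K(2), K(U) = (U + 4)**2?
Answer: 3364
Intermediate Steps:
K(U) = (4 + U)**2
X(I) = 108 (X(I) = 3*(4 + 2)**2 = 3*6**2 = 3*36 = 108)
j = -8 (j = 8*(-1) = -8)
k(f, G) = -8 (k(f, G) = -8 - 1*0 = -8 + 0 = -8)
(k(X(4), 1) - 50)**2 = (-8 - 50)**2 = (-58)**2 = 3364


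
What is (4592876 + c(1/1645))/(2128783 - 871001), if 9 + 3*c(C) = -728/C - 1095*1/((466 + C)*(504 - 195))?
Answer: 165560053700757/49655229084383 ≈ 3.3342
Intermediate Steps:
c(C) = -3 - 365/(143994 + 309*C) - 728/(3*C) (c(C) = -3 + (-728/C - 1095*1/((466 + C)*(504 - 195)))/3 = -3 + (-728/C - 1095*1/(309*(466 + C)))/3 = -3 + (-728/C - 1095/(143994 + 309*C))/3 = -3 + (-1095/(143994 + 309*C) - 728/C)/3 = -3 + (-365/(143994 + 309*C) - 728/(3*C)) = -3 - 365/(143994 + 309*C) - 728/(3*C))
(4592876 + c(1/1645))/(2128783 - 871001) = (4592876 + (-34942544 - 507331/1645 - 927*(1/1645)²)/(309*(1/1645)*(466 + 1/1645)))/(2128783 - 871001) = (4592876 + (-34942544 - 507331*1/1645 - 927*(1/1645)²)/(309*(1/1645)*(466 + 1/1645)))/1257782 = (4592876 + (1/309)*1645*(-34942544 - 507331/1645 - 927*1/2706025)/(766571/1645))*(1/1257782) = (4592876 + (1/309)*1645*(1645/766571)*(-34942544 - 507331/1645 - 927/2706025))*(1/1257782) = (4592876 + (1/309)*1645*(1645/766571)*(-94556232188022/2706025))*(1/1257782) = (4592876 - 31518744062674/78956813)*(1/1257782) = (331120107401514/78956813)*(1/1257782) = 165560053700757/49655229084383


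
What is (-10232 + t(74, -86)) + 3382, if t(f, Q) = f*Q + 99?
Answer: -13115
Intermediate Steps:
t(f, Q) = 99 + Q*f (t(f, Q) = Q*f + 99 = 99 + Q*f)
(-10232 + t(74, -86)) + 3382 = (-10232 + (99 - 86*74)) + 3382 = (-10232 + (99 - 6364)) + 3382 = (-10232 - 6265) + 3382 = -16497 + 3382 = -13115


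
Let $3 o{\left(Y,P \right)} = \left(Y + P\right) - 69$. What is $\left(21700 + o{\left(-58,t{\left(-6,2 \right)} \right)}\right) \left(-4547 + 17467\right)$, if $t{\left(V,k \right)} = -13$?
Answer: $\frac{839283200}{3} \approx 2.7976 \cdot 10^{8}$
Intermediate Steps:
$o{\left(Y,P \right)} = -23 + \frac{P}{3} + \frac{Y}{3}$ ($o{\left(Y,P \right)} = \frac{\left(Y + P\right) - 69}{3} = \frac{\left(P + Y\right) - 69}{3} = \frac{-69 + P + Y}{3} = -23 + \frac{P}{3} + \frac{Y}{3}$)
$\left(21700 + o{\left(-58,t{\left(-6,2 \right)} \right)}\right) \left(-4547 + 17467\right) = \left(21700 + \left(-23 + \frac{1}{3} \left(-13\right) + \frac{1}{3} \left(-58\right)\right)\right) \left(-4547 + 17467\right) = \left(21700 - \frac{140}{3}\right) 12920 = \frac{64960}{3} \cdot 12920 = \frac{839283200}{3}$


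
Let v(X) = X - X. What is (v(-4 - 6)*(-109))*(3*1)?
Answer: 0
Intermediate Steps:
v(X) = 0
(v(-4 - 6)*(-109))*(3*1) = (0*(-109))*(3*1) = 0*3 = 0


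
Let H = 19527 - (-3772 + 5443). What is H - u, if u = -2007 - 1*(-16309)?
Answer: 3554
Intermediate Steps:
H = 17856 (H = 19527 - 1*1671 = 19527 - 1671 = 17856)
u = 14302 (u = -2007 + 16309 = 14302)
H - u = 17856 - 1*14302 = 17856 - 14302 = 3554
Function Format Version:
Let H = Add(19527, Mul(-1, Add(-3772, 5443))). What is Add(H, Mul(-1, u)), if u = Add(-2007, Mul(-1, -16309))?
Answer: 3554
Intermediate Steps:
H = 17856 (H = Add(19527, Mul(-1, 1671)) = Add(19527, -1671) = 17856)
u = 14302 (u = Add(-2007, 16309) = 14302)
Add(H, Mul(-1, u)) = Add(17856, Mul(-1, 14302)) = Add(17856, -14302) = 3554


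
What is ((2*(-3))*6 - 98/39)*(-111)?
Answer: 55574/13 ≈ 4274.9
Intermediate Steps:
((2*(-3))*6 - 98/39)*(-111) = (-6*6 - 98*1/39)*(-111) = (-36 - 98/39)*(-111) = -1502/39*(-111) = 55574/13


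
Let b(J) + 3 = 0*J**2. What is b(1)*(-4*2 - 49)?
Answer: 171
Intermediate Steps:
b(J) = -3 (b(J) = -3 + 0*J**2 = -3 + 0 = -3)
b(1)*(-4*2 - 49) = -3*(-4*2 - 49) = -3*(-8 - 49) = -3*(-57) = 171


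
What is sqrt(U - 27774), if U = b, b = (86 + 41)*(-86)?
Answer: 2*I*sqrt(9674) ≈ 196.71*I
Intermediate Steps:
b = -10922 (b = 127*(-86) = -10922)
U = -10922
sqrt(U - 27774) = sqrt(-10922 - 27774) = sqrt(-38696) = 2*I*sqrt(9674)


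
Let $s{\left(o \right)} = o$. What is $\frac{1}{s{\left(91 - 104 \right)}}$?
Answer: $- \frac{1}{13} \approx -0.076923$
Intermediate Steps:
$\frac{1}{s{\left(91 - 104 \right)}} = \frac{1}{91 - 104} = \frac{1}{-13} = - \frac{1}{13}$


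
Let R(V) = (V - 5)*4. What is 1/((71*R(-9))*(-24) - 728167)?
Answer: -1/632743 ≈ -1.5804e-6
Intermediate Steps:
R(V) = -20 + 4*V (R(V) = (-5 + V)*4 = -20 + 4*V)
1/((71*R(-9))*(-24) - 728167) = 1/((71*(-20 + 4*(-9)))*(-24) - 728167) = 1/((71*(-20 - 36))*(-24) - 728167) = 1/((71*(-56))*(-24) - 728167) = 1/(-3976*(-24) - 728167) = 1/(95424 - 728167) = 1/(-632743) = -1/632743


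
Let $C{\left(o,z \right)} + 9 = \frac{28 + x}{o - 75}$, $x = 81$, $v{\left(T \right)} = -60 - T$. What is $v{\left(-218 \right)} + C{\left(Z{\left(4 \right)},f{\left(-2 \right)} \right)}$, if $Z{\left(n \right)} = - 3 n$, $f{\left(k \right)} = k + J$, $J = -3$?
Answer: $\frac{12854}{87} \approx 147.75$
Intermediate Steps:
$f{\left(k \right)} = -3 + k$ ($f{\left(k \right)} = k - 3 = -3 + k$)
$C{\left(o,z \right)} = -9 + \frac{109}{-75 + o}$ ($C{\left(o,z \right)} = -9 + \frac{28 + 81}{o - 75} = -9 + \frac{109}{-75 + o}$)
$v{\left(-218 \right)} + C{\left(Z{\left(4 \right)},f{\left(-2 \right)} \right)} = \left(-60 - -218\right) + \frac{784 - 9 \left(\left(-3\right) 4\right)}{-75 - 12} = \left(-60 + 218\right) + \frac{784 - -108}{-75 - 12} = 158 + \frac{784 + 108}{-87} = 158 - \frac{892}{87} = \frac{12854}{87}$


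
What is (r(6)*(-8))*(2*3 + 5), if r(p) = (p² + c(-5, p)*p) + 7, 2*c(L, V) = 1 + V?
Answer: -5632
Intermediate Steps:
c(L, V) = ½ + V/2 (c(L, V) = (1 + V)/2 = ½ + V/2)
r(p) = 7 + p² + p*(½ + p/2) (r(p) = (p² + (½ + p/2)*p) + 7 = (p² + p*(½ + p/2)) + 7 = 7 + p² + p*(½ + p/2))
(r(6)*(-8))*(2*3 + 5) = ((7 + (½)*6 + (3/2)*6²)*(-8))*(2*3 + 5) = ((7 + 3 + (3/2)*36)*(-8))*(6 + 5) = ((7 + 3 + 54)*(-8))*11 = (64*(-8))*11 = -512*11 = -5632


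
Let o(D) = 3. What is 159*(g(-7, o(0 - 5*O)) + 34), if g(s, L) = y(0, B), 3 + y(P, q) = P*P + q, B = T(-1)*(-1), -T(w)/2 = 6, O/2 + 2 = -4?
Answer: 6837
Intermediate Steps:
O = -12 (O = -4 + 2*(-4) = -4 - 8 = -12)
T(w) = -12 (T(w) = -2*6 = -12)
B = 12 (B = -12*(-1) = 12)
y(P, q) = -3 + q + P² (y(P, q) = -3 + (P*P + q) = -3 + (P² + q) = -3 + (q + P²) = -3 + q + P²)
g(s, L) = 9 (g(s, L) = -3 + 12 + 0² = -3 + 12 + 0 = 9)
159*(g(-7, o(0 - 5*O)) + 34) = 159*(9 + 34) = 159*43 = 6837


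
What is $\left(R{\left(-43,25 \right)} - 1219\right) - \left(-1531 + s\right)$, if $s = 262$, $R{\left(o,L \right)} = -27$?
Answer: $23$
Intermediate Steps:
$\left(R{\left(-43,25 \right)} - 1219\right) - \left(-1531 + s\right) = \left(-27 - 1219\right) + \left(1531 - 262\right) = -1246 + 1269 = 23$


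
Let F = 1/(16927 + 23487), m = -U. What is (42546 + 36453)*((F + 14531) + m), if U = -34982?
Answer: 158078451238617/40414 ≈ 3.9115e+9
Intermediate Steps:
m = 34982 (m = -1*(-34982) = 34982)
F = 1/40414 ≈ 2.4744e-5
(42546 + 36453)*((F + 14531) + m) = (42546 + 36453)*((1/40414 + 14531) + 34982) = 78999*(587255835/40414 + 34982) = 78999*(2001018383/40414) = 158078451238617/40414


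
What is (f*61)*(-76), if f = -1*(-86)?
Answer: -398696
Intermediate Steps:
f = 86
(f*61)*(-76) = (86*61)*(-76) = 5246*(-76) = -398696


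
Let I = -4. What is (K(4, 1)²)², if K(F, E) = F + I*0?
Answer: 256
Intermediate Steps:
K(F, E) = F (K(F, E) = F - 4*0 = F + 0 = F)
(K(4, 1)²)² = (4²)² = 16² = 256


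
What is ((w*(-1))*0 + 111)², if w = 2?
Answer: 12321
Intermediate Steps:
((w*(-1))*0 + 111)² = ((2*(-1))*0 + 111)² = (-2*0 + 111)² = (0 + 111)² = 111² = 12321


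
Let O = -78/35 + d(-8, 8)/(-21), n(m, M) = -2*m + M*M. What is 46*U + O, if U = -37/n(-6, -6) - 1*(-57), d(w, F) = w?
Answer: 2171143/840 ≈ 2584.7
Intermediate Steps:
n(m, M) = M² - 2*m (n(m, M) = -2*m + M² = M² - 2*m)
O = -194/105 (O = -78/35 - 8/(-21) = -78*1/35 - 8*(-1/21) = -78/35 + 8/21 = -194/105 ≈ -1.8476)
U = 2699/48 (U = -37/((-6)² - 2*(-6)) - 1*(-57) = -37/(36 + 12) + 57 = -37/48 + 57 = 2699/48 ≈ 56.229)
46*U + O = 46*(2699/48) - 194/105 = 62077/24 - 194/105 = 2171143/840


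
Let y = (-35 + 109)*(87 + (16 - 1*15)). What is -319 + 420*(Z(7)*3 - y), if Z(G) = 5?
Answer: -2729059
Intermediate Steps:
y = 6512 (y = 74*(87 + (16 - 15)) = 74*(87 + 1) = 74*88 = 6512)
-319 + 420*(Z(7)*3 - y) = -319 + 420*(5*3 - 1*6512) = -319 + 420*(15 - 6512) = -319 + 420*(-6497) = -319 - 2728740 = -2729059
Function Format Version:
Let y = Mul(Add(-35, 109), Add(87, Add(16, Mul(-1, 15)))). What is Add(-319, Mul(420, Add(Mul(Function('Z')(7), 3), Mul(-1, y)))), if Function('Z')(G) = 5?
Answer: -2729059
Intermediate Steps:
y = 6512 (y = Mul(74, Add(87, Add(16, -15))) = Mul(74, Add(87, 1)) = Mul(74, 88) = 6512)
Add(-319, Mul(420, Add(Mul(Function('Z')(7), 3), Mul(-1, y)))) = Add(-319, Mul(420, Add(Mul(5, 3), Mul(-1, 6512)))) = Add(-319, Mul(420, Add(15, -6512))) = Add(-319, Mul(420, -6497)) = Add(-319, -2728740) = -2729059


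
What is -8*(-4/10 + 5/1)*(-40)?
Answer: 1472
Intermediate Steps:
-8*(-4/10 + 5/1)*(-40) = -8*(-4*⅒ + 5*1)*(-40) = -8*(-⅖ + 5)*(-40) = -8*23/5*(-40) = -184/5*(-40) = 1472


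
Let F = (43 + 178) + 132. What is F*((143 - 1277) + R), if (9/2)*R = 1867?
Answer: -2284616/9 ≈ -2.5385e+5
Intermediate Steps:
R = 3734/9 (R = (2/9)*1867 = 3734/9 ≈ 414.89)
F = 353 (F = 221 + 132 = 353)
F*((143 - 1277) + R) = 353*((143 - 1277) + 3734/9) = 353*(-1134 + 3734/9) = 353*(-6472/9) = -2284616/9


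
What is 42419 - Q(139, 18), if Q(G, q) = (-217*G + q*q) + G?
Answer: 72119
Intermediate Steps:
Q(G, q) = q² - 216*G (Q(G, q) = (-217*G + q²) + G = (q² - 217*G) + G = q² - 216*G)
42419 - Q(139, 18) = 42419 - (18² - 216*139) = 42419 - (324 - 30024) = 42419 - 1*(-29700) = 42419 + 29700 = 72119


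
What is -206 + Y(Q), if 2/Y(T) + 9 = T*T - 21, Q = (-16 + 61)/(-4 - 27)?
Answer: -5523752/26805 ≈ -206.07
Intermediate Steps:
Q = -45/31 (Q = 45/(-31) = 45*(-1/31) = -45/31 ≈ -1.4516)
Y(T) = 2/(-30 + T**2) (Y(T) = 2/(-9 + (T*T - 21)) = 2/(-9 + (T**2 - 21)) = 2/(-9 + (-21 + T**2)) = 2/(-30 + T**2))
-206 + Y(Q) = -206 + 2/(-30 + (-45/31)**2) = -206 + 2/(-30 + 2025/961) = -206 + 2/(-26805/961) = -206 + 2*(-961/26805) = -206 - 1922/26805 = -5523752/26805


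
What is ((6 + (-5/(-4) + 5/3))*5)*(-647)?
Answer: -346145/12 ≈ -28845.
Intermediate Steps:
((6 + (-5/(-4) + 5/3))*5)*(-647) = ((6 + (-5*(-¼) + 5*(⅓)))*5)*(-647) = ((6 + (5/4 + 5/3))*5)*(-647) = ((6 + 35/12)*5)*(-647) = ((107/12)*5)*(-647) = (535/12)*(-647) = -346145/12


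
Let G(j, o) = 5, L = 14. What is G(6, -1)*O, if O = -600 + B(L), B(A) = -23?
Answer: -3115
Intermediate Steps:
O = -623 (O = -600 - 23 = -623)
G(6, -1)*O = 5*(-623) = -3115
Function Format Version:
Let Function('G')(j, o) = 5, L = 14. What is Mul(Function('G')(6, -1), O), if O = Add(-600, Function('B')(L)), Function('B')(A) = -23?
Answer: -3115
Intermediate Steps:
O = -623 (O = Add(-600, -23) = -623)
Mul(Function('G')(6, -1), O) = Mul(5, -623) = -3115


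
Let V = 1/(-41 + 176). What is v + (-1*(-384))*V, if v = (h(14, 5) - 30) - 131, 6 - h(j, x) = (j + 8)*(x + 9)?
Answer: -20707/45 ≈ -460.16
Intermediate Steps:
h(j, x) = 6 - (8 + j)*(9 + x) (h(j, x) = 6 - (j + 8)*(x + 9) = 6 - (8 + j)*(9 + x))
V = 1/135 ≈ 0.0074074
v = -463 (v = ((-66 - 9*14 - 8*5 - 1*14*5) - 30) - 131 = ((-66 - 126 - 40 - 70) - 30) - 131 = (-302 - 30) - 131 = -332 - 131 = -463)
v + (-1*(-384))*V = -463 - 1*(-384)*(1/135) = -463 + 384*(1/135) = -463 + 128/45 = -20707/45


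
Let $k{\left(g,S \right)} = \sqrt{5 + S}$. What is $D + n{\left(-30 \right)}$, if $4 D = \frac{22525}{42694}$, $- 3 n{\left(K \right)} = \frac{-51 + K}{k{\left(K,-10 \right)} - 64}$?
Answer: $\frac{- 3169352 i + 22525 \sqrt{5}}{170776 \left(\sqrt{5} + 64 i\right)} \approx -0.28946 - 0.014722 i$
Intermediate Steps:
$n{\left(K \right)} = - \frac{-51 + K}{3 \left(-64 + i \sqrt{5}\right)}$ ($n{\left(K \right)} = - \frac{\left(-51 + K\right) \frac{1}{\sqrt{5 - 10} - 64}}{3} = - \frac{\left(-51 + K\right) \frac{1}{\sqrt{-5} - 64}}{3} = - \frac{\left(-51 + K\right) \frac{1}{i \sqrt{5} - 64}}{3} = - \frac{\left(-51 + K\right) \frac{1}{-64 + i \sqrt{5}}}{3} = - \frac{\frac{1}{-64 + i \sqrt{5}} \left(-51 + K\right)}{3} = - \frac{-51 + K}{3 \left(-64 + i \sqrt{5}\right)}$)
$D = \frac{22525}{170776}$ ($D = \frac{22525 \cdot \frac{1}{42694}}{4} = \frac{1}{4} \cdot \frac{22525}{42694} = \frac{22525}{170776} \approx 0.1319$)
$D + n{\left(-30 \right)} = \frac{22525}{170776} + \frac{-51 - 30}{3 \left(64 - i \sqrt{5}\right)} = \frac{22525}{170776} + \frac{1}{3} \frac{1}{64 - i \sqrt{5}} \left(-81\right) = \frac{22525}{170776} - \frac{27}{64 - i \sqrt{5}}$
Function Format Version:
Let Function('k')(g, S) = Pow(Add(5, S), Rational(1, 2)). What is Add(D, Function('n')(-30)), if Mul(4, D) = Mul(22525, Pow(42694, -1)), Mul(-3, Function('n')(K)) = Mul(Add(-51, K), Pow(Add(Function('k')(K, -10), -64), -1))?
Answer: Mul(Rational(1, 170776), Pow(Add(Pow(5, Rational(1, 2)), Mul(64, I)), -1), Add(Mul(-3169352, I), Mul(22525, Pow(5, Rational(1, 2))))) ≈ Add(-0.28946, Mul(-0.014722, I))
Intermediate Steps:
Function('n')(K) = Mul(Rational(-1, 3), Pow(Add(-64, Mul(I, Pow(5, Rational(1, 2)))), -1), Add(-51, K)) (Function('n')(K) = Mul(Rational(-1, 3), Mul(Add(-51, K), Pow(Add(Pow(Add(5, -10), Rational(1, 2)), -64), -1))) = Mul(Rational(-1, 3), Mul(Add(-51, K), Pow(Add(Pow(-5, Rational(1, 2)), -64), -1))) = Mul(Rational(-1, 3), Mul(Add(-51, K), Pow(Add(Mul(I, Pow(5, Rational(1, 2))), -64), -1))) = Mul(Rational(-1, 3), Mul(Add(-51, K), Pow(Add(-64, Mul(I, Pow(5, Rational(1, 2)))), -1))) = Mul(Rational(-1, 3), Mul(Pow(Add(-64, Mul(I, Pow(5, Rational(1, 2)))), -1), Add(-51, K))) = Mul(Rational(-1, 3), Pow(Add(-64, Mul(I, Pow(5, Rational(1, 2)))), -1), Add(-51, K)))
D = Rational(22525, 170776) (D = Mul(Rational(1, 4), Mul(22525, Pow(42694, -1))) = Mul(Rational(1, 4), Mul(22525, Rational(1, 42694))) = Mul(Rational(1, 4), Rational(22525, 42694)) = Rational(22525, 170776) ≈ 0.13190)
Add(D, Function('n')(-30)) = Add(Rational(22525, 170776), Mul(Rational(1, 3), Pow(Add(64, Mul(-1, I, Pow(5, Rational(1, 2)))), -1), Add(-51, -30))) = Add(Rational(22525, 170776), Mul(Rational(1, 3), Pow(Add(64, Mul(-1, I, Pow(5, Rational(1, 2)))), -1), -81)) = Add(Rational(22525, 170776), Mul(-27, Pow(Add(64, Mul(-1, I, Pow(5, Rational(1, 2)))), -1)))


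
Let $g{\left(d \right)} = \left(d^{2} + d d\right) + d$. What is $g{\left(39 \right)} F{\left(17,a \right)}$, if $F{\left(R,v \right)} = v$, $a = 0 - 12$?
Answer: $-36972$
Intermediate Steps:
$a = -12$ ($a = 0 - 12 = -12$)
$g{\left(d \right)} = d + 2 d^{2}$ ($g{\left(d \right)} = \left(d^{2} + d^{2}\right) + d = 2 d^{2} + d = d + 2 d^{2}$)
$g{\left(39 \right)} F{\left(17,a \right)} = 39 \left(1 + 2 \cdot 39\right) \left(-12\right) = 39 \left(1 + 78\right) \left(-12\right) = 39 \cdot 79 \left(-12\right) = 3081 \left(-12\right) = -36972$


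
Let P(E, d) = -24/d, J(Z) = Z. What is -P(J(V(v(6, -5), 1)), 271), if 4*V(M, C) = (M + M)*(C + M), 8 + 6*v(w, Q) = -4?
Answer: 24/271 ≈ 0.088561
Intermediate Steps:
v(w, Q) = -2 (v(w, Q) = -4/3 + (⅙)*(-4) = -4/3 - ⅔ = -2)
V(M, C) = M*(C + M)/2 (V(M, C) = ((M + M)*(C + M))/4 = ((2*M)*(C + M))/4 = (2*M*(C + M))/4 = M*(C + M)/2)
-P(J(V(v(6, -5), 1)), 271) = -(-24)/271 = -1*(-24/271) = 24/271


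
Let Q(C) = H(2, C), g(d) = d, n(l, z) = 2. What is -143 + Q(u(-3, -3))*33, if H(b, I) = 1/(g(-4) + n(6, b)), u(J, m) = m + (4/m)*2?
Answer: -319/2 ≈ -159.50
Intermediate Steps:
u(J, m) = m + 8/m
H(b, I) = -1/2 (H(b, I) = 1/(-4 + 2) = 1/(-2) = -1/2)
Q(C) = -1/2
-143 + Q(u(-3, -3))*33 = -143 - 1/2*33 = -143 - 33/2 = -319/2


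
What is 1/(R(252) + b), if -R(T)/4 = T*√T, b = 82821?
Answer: 27607/2201089971 + 672*√7/733696657 ≈ 1.4966e-5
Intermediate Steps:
R(T) = -4*T^(3/2) (R(T) = -4*T*√T = -4*T^(3/2))
1/(R(252) + b) = 1/(-6048*√7 + 82821) = 1/(82821 - 6048*√7)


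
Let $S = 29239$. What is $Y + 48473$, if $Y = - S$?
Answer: $19234$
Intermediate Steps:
$Y = -29239$ ($Y = \left(-1\right) 29239 = -29239$)
$Y + 48473 = -29239 + 48473 = 19234$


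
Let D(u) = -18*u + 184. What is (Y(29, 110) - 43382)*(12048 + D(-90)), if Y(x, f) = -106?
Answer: -602395776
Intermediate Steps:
D(u) = 184 - 18*u
(Y(29, 110) - 43382)*(12048 + D(-90)) = (-106 - 43382)*(12048 + (184 - 18*(-90))) = -43488*(12048 + (184 + 1620)) = -43488*(12048 + 1804) = -43488*13852 = -602395776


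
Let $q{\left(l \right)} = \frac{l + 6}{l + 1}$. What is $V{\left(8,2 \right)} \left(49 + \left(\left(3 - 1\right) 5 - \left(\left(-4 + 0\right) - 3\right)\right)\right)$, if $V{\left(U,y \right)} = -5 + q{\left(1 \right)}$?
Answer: $-99$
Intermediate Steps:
$q{\left(l \right)} = \frac{6 + l}{1 + l}$
$V{\left(U,y \right)} = - \frac{3}{2}$ ($V{\left(U,y \right)} = -5 + \frac{6 + 1}{1 + 1} = -5 + \frac{1}{2} \cdot 7 = -5 + \frac{7}{2} = - \frac{3}{2}$)
$V{\left(8,2 \right)} \left(49 + \left(\left(3 - 1\right) 5 - \left(\left(-4 + 0\right) - 3\right)\right)\right) = - \frac{3 \left(49 + \left(\left(3 - 1\right) 5 - \left(\left(-4 + 0\right) - 3\right)\right)\right)}{2} = - \frac{3 \left(49 + \left(2 \cdot 5 - \left(-4 - 3\right)\right)\right)}{2} = - \frac{3 \left(49 + \left(10 - -7\right)\right)}{2} = - \frac{3 \left(49 + \left(10 + 7\right)\right)}{2} = - \frac{3 \left(49 + 17\right)}{2} = \left(- \frac{3}{2}\right) 66 = -99$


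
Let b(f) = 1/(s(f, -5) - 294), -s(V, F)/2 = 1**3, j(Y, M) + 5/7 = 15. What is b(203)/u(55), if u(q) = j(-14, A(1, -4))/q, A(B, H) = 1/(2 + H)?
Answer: -77/5920 ≈ -0.013007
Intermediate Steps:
j(Y, M) = 100/7 (j(Y, M) = -5/7 + 15 = 100/7)
s(V, F) = -2 (s(V, F) = -2*1**3 = -2*1 = -2)
b(f) = -1/296 (b(f) = 1/(-2 - 294) = 1/(-296) = -1/296)
u(q) = 100/(7*q)
b(203)/u(55) = -1/(296*((100/7)/55)) = -1/(296*((100/7)*(1/55))) = -1/(296*20/77) = -1/296*77/20 = -77/5920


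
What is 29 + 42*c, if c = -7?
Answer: -265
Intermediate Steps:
29 + 42*c = 29 + 42*(-7) = 29 - 294 = -265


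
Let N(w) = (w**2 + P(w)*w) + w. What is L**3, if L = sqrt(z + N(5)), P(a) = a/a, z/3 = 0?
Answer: 35*sqrt(35) ≈ 207.06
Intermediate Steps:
z = 0 (z = 3*0 = 0)
P(a) = 1
N(w) = w**2 + 2*w (N(w) = (w**2 + 1*w) + w = (w**2 + w) + w = (w + w**2) + w = w**2 + 2*w)
L = sqrt(35) (L = sqrt(0 + 5*(2 + 5)) = sqrt(0 + 5*7) = sqrt(0 + 35) = sqrt(35) ≈ 5.9161)
L**3 = (sqrt(35))**3 = 35*sqrt(35)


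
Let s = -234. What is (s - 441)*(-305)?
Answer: 205875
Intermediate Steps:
(s - 441)*(-305) = (-234 - 441)*(-305) = -675*(-305) = 205875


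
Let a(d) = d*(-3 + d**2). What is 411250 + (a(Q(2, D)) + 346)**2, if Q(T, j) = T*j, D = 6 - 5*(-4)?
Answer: 19824488054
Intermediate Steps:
D = 26 (D = 6 + 20 = 26)
411250 + (a(Q(2, D)) + 346)**2 = 411250 + ((2*26)*(-3 + (2*26)**2) + 346)**2 = 411250 + (52*(-3 + 52**2) + 346)**2 = 411250 + (52*(-3 + 2704) + 346)**2 = 411250 + (52*2701 + 346)**2 = 411250 + (140452 + 346)**2 = 411250 + 140798**2 = 411250 + 19824076804 = 19824488054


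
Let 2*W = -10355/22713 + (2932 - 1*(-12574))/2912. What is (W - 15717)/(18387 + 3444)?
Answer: -54703441397/75995154144 ≈ -0.71983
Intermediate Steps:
W = 161017009/66140256 (W = (-10355/22713 + (2932 - 1*(-12574))/2912)/2 = (-10355*1/22713 + (2932 + 12574)*(1/2912))/2 = (-10355/22713 + 15506*(1/2912))/2 = (-10355/22713 + 7753/1456)/2 = (½)*(161017009/33070128) = 161017009/66140256 ≈ 2.4345)
(W - 15717)/(18387 + 3444) = (161017009/66140256 - 15717)/(18387 + 3444) = -1039365386543/66140256/21831 = -1039365386543/66140256*1/21831 = -54703441397/75995154144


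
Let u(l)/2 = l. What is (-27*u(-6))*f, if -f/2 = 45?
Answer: -29160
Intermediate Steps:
f = -90 (f = -2*45 = -90)
u(l) = 2*l
(-27*u(-6))*f = -54*(-6)*(-90) = -27*(-12)*(-90) = 324*(-90) = -29160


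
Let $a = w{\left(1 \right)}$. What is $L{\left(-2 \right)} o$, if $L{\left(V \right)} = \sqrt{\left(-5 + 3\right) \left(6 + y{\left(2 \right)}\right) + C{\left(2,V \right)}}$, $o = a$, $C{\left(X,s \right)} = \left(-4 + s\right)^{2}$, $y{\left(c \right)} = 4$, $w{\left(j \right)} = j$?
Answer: $4$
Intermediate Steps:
$a = 1$
$o = 1$
$L{\left(V \right)} = \sqrt{-20 + \left(-4 + V\right)^{2}}$ ($L{\left(V \right)} = \sqrt{\left(-5 + 3\right) \left(6 + 4\right) + \left(-4 + V\right)^{2}} = \sqrt{\left(-2\right) 10 + \left(-4 + V\right)^{2}} = \sqrt{-20 + \left(-4 + V\right)^{2}}$)
$L{\left(-2 \right)} o = \sqrt{-20 + \left(-4 - 2\right)^{2}} \cdot 1 = \sqrt{-20 + \left(-6\right)^{2}} \cdot 1 = \sqrt{-20 + 36} \cdot 1 = \sqrt{16} \cdot 1 = 4 \cdot 1 = 4$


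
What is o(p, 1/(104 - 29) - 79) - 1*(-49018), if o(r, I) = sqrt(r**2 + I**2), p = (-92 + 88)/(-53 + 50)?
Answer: 49018 + 4*sqrt(2193986)/75 ≈ 49097.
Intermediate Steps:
p = 4/3 (p = -4/(-3) = -4*(-1/3) = 4/3 ≈ 1.3333)
o(r, I) = sqrt(I**2 + r**2)
o(p, 1/(104 - 29) - 79) - 1*(-49018) = sqrt((1/(104 - 29) - 79)**2 + (4/3)**2) - 1*(-49018) = sqrt((1/75 - 79)**2 + 16/9) + 49018 = sqrt((-5924/75)**2 + 16/9) + 49018 = sqrt(35093776/5625 + 16/9) + 49018 = sqrt(35103776/5625) + 49018 = 4*sqrt(2193986)/75 + 49018 = 49018 + 4*sqrt(2193986)/75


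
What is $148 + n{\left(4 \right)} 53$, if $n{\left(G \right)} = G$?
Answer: $360$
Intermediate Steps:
$148 + n{\left(4 \right)} 53 = 148 + 4 \cdot 53 = 148 + 212 = 360$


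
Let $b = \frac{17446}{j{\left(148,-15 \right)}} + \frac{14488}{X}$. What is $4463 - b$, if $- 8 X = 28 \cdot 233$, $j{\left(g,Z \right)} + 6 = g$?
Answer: $\frac{504649946}{115801} \approx 4357.9$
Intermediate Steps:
$j{\left(g,Z \right)} = -6 + g$
$X = - \frac{1631}{2}$ ($X = - \frac{28 \cdot 233}{8} = \left(- \frac{1}{8}\right) 6524 = - \frac{1631}{2} \approx -815.5$)
$b = \frac{12169917}{115801}$ ($b = \frac{17446}{-6 + 148} + \frac{14488}{- \frac{1631}{2}} = \frac{17446}{142} + 14488 \left(- \frac{2}{1631}\right) = 17446 \cdot \frac{1}{142} - \frac{28976}{1631} = \frac{8723}{71} - \frac{28976}{1631} = \frac{12169917}{115801} \approx 105.09$)
$4463 - b = 4463 - \frac{12169917}{115801} = \frac{504649946}{115801}$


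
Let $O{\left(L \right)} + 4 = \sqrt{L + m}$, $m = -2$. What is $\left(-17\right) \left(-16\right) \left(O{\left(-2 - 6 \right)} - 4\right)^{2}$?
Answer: $14688 - 4352 i \sqrt{10} \approx 14688.0 - 13762.0 i$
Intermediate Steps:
$O{\left(L \right)} = -4 + \sqrt{-2 + L}$ ($O{\left(L \right)} = -4 + \sqrt{L - 2} = -4 + \sqrt{-2 + L}$)
$\left(-17\right) \left(-16\right) \left(O{\left(-2 - 6 \right)} - 4\right)^{2} = \left(-17\right) \left(-16\right) \left(\left(-4 + \sqrt{-2 - 8}\right) - 4\right)^{2} = 272 \left(\left(-4 + \sqrt{-2 - 8}\right) - 4\right)^{2} = 272 \left(\left(-4 + \sqrt{-10}\right) - 4\right)^{2} = 272 \left(\left(-4 + i \sqrt{10}\right) - 4\right)^{2} = 272 \left(-8 + i \sqrt{10}\right)^{2}$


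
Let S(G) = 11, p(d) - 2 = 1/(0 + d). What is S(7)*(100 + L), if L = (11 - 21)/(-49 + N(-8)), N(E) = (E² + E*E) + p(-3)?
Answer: 12085/11 ≈ 1098.6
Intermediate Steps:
p(d) = 2 + 1/d (p(d) = 2 + 1/(0 + d) = 2 + 1/d)
N(E) = 5/3 + 2*E² (N(E) = (E² + E*E) + (2 + 1/(-3)) = (E² + E²) + (2 - ⅓) = 2*E² + 5/3 = 5/3 + 2*E²)
L = -15/121 (L = (11 - 21)/(-49 + (5/3 + 2*(-8)²)) = -10/(-49 + (5/3 + 2*64)) = -10/(-49 + (5/3 + 128)) = -10/(-49 + 389/3) = -10/242/3 = -10*3/242 = -15/121 ≈ -0.12397)
S(7)*(100 + L) = 11*(100 - 15/121) = 11*(12085/121) = 12085/11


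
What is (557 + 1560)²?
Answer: 4481689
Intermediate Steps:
(557 + 1560)² = 2117² = 4481689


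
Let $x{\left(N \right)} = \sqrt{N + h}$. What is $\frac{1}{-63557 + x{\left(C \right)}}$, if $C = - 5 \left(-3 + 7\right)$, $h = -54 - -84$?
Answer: $- \frac{63557}{4039492239} - \frac{\sqrt{10}}{4039492239} \approx -1.5735 \cdot 10^{-5}$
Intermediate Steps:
$h = 30$ ($h = -54 + 84 = 30$)
$C = -20$ ($C = \left(-5\right) 4 = -20$)
$x{\left(N \right)} = \sqrt{30 + N}$ ($x{\left(N \right)} = \sqrt{N + 30} = \sqrt{30 + N}$)
$\frac{1}{-63557 + x{\left(C \right)}} = \frac{1}{-63557 + \sqrt{30 - 20}} = \frac{1}{-63557 + \sqrt{10}}$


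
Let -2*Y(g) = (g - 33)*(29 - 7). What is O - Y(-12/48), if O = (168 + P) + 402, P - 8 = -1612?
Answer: -5599/4 ≈ -1399.8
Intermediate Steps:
P = -1604 (P = 8 - 1612 = -1604)
O = -1034 (O = (168 - 1604) + 402 = -1436 + 402 = -1034)
Y(g) = 363 - 11*g (Y(g) = -(g - 33)*(29 - 7)/2 = -(-33 + g)*22/2 = -(-726 + 22*g)/2 = 363 - 11*g)
O - Y(-12/48) = -1034 - (363 - (-132)/48) = -1034 - (363 - 11*(-1/4)) = -1034 - (363 + 11/4) = -1034 - 1*1463/4 = -1034 - 1463/4 = -5599/4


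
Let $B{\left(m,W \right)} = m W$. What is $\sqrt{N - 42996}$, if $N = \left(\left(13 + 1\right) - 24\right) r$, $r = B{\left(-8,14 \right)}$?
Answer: $38 i \sqrt{29} \approx 204.64 i$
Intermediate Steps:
$B{\left(m,W \right)} = W m$
$r = -112$ ($r = 14 \left(-8\right) = -112$)
$N = 1120$ ($N = \left(\left(13 + 1\right) - 24\right) \left(-112\right) = \left(14 - 24\right) \left(-112\right) = \left(-10\right) \left(-112\right) = 1120$)
$\sqrt{N - 42996} = \sqrt{1120 - 42996} = \sqrt{-41876} = 38 i \sqrt{29}$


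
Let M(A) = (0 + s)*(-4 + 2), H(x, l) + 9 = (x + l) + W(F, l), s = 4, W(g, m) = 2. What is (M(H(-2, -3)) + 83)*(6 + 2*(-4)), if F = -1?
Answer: -150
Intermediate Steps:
H(x, l) = -7 + l + x (H(x, l) = -9 + ((x + l) + 2) = -9 + ((l + x) + 2) = -9 + (2 + l + x) = -7 + l + x)
M(A) = -8 (M(A) = (0 + 4)*(-4 + 2) = 4*(-2) = -8)
(M(H(-2, -3)) + 83)*(6 + 2*(-4)) = (-8 + 83)*(6 + 2*(-4)) = 75*(6 - 8) = 75*(-2) = -150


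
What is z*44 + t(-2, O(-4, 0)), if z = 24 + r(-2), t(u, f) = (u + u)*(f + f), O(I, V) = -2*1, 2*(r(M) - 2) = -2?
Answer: 1116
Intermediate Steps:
r(M) = 1 (r(M) = 2 + (½)*(-2) = 2 - 1 = 1)
O(I, V) = -2
t(u, f) = 4*f*u (t(u, f) = (2*u)*(2*f) = 4*f*u)
z = 25 (z = 24 + 1 = 25)
z*44 + t(-2, O(-4, 0)) = 25*44 + 4*(-2)*(-2) = 1100 + 16 = 1116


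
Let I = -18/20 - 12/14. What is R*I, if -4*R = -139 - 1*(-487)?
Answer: 10701/70 ≈ 152.87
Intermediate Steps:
R = -87 (R = -(-139 - 1*(-487))/4 = -(-139 + 487)/4 = -1/4*348 = -87)
I = -123/70 (I = -18*1/20 - 12*1/14 = -9/10 - 6/7 = -123/70 ≈ -1.7571)
R*I = -87*(-123/70) = 10701/70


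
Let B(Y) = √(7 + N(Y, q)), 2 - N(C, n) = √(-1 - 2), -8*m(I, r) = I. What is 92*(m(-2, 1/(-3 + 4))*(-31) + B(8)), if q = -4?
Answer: -713 + 92*√(9 - I*√3) ≈ -435.74 - 26.437*I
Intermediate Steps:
m(I, r) = -I/8
N(C, n) = 2 - I*√3 (N(C, n) = 2 - √(-1 - 2) = 2 - √(-3) = 2 - I*√3)
B(Y) = √(9 - I*√3) (B(Y) = √(7 + (2 - I*√3)) = √(9 - I*√3))
92*(m(-2, 1/(-3 + 4))*(-31) + B(8)) = 92*(-⅛*(-2)*(-31) + √(9 - I*√3)) = 92*((¼)*(-31) + √(9 - I*√3)) = 92*(-31/4 + √(9 - I*√3)) = -713 + 92*√(9 - I*√3)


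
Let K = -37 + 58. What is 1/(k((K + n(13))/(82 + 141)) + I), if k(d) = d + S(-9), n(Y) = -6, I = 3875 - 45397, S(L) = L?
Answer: -223/9261398 ≈ -2.4078e-5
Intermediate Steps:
I = -41522
K = 21
k(d) = -9 + d (k(d) = d - 9 = -9 + d)
1/(k((K + n(13))/(82 + 141)) + I) = 1/((-9 + (21 - 6)/(82 + 141)) - 41522) = 1/((-9 + 15/223) - 41522) = 1/(-1992/223 - 41522) = 1/(-9261398/223) = -223/9261398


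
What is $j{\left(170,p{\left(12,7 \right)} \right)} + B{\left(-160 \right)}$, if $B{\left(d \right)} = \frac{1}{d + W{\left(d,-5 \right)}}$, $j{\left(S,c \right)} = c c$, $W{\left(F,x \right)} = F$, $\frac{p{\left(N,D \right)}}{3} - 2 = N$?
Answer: $\frac{564479}{320} \approx 1764.0$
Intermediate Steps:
$p{\left(N,D \right)} = 6 + 3 N$
$j{\left(S,c \right)} = c^{2}$
$B{\left(d \right)} = \frac{1}{2 d}$ ($B{\left(d \right)} = \frac{1}{d + d} = \frac{1}{2 d}$)
$j{\left(170,p{\left(12,7 \right)} \right)} + B{\left(-160 \right)} = \left(6 + 3 \cdot 12\right)^{2} + \frac{1}{2 \left(-160\right)} = \left(6 + 36\right)^{2} + \frac{1}{2} \left(- \frac{1}{160}\right) = 42^{2} - \frac{1}{320} = 1764 - \frac{1}{320} = \frac{564479}{320}$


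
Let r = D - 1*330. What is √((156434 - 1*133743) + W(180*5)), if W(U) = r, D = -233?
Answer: 4*√1383 ≈ 148.75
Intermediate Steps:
r = -563 (r = -233 - 1*330 = -233 - 330 = -563)
W(U) = -563
√((156434 - 1*133743) + W(180*5)) = √((156434 - 1*133743) - 563) = √((156434 - 133743) - 563) = √(22691 - 563) = √22128 = 4*√1383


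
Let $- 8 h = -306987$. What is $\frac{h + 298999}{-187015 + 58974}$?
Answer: $- \frac{2698979}{1024328} \approx -2.6349$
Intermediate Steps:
$h = \frac{306987}{8}$ ($h = \left(- \frac{1}{8}\right) \left(-306987\right) = \frac{306987}{8} \approx 38373.0$)
$\frac{h + 298999}{-187015 + 58974} = \frac{\frac{306987}{8} + 298999}{-187015 + 58974} = \frac{2698979}{8 \left(-128041\right)} = \frac{2698979}{8} \left(- \frac{1}{128041}\right) = - \frac{2698979}{1024328}$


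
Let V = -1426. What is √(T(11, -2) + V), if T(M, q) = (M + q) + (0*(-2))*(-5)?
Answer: I*√1417 ≈ 37.643*I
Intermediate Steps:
T(M, q) = M + q (T(M, q) = (M + q) + 0*(-5) = (M + q) + 0 = M + q)
√(T(11, -2) + V) = √((11 - 2) - 1426) = √(9 - 1426) = √(-1417) = I*√1417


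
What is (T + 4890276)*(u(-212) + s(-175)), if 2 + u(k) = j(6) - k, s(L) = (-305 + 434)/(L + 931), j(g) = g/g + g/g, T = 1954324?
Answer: 13070008150/9 ≈ 1.4522e+9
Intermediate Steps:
j(g) = 2 (j(g) = 1 + 1 = 2)
s(L) = 129/(931 + L)
u(k) = -k (u(k) = -2 + (2 - k) = -k)
(T + 4890276)*(u(-212) + s(-175)) = (1954324 + 4890276)*(-1*(-212) + 129/(931 - 175)) = 6844600*(212 + 129/756) = 6844600*(212 + 129*(1/756)) = 6844600*(212 + 43/252) = 6844600*(53467/252) = 13070008150/9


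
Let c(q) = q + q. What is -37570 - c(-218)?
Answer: -37134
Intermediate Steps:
c(q) = 2*q
-37570 - c(-218) = -37570 - 2*(-218) = -37570 - 1*(-436) = -37570 + 436 = -37134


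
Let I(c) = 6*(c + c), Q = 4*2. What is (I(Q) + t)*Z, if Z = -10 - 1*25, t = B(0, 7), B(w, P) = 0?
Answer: -3360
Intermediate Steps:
t = 0
Q = 8
I(c) = 12*c (I(c) = 6*(2*c) = 12*c)
Z = -35 (Z = -10 - 25 = -35)
(I(Q) + t)*Z = (12*8 + 0)*(-35) = (96 + 0)*(-35) = 96*(-35) = -3360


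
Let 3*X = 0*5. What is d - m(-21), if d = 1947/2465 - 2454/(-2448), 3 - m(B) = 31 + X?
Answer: 1762513/59160 ≈ 29.792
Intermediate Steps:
X = 0 (X = (0*5)/3 = (⅓)*0 = 0)
m(B) = -28 (m(B) = 3 - (31 + 0) = 3 - 1*31 = 3 - 31 = -28)
d = 106033/59160 (d = 1947*(1/2465) - 2454*(-1/2448) = 1947/2465 + 409/408 = 106033/59160 ≈ 1.7923)
d - m(-21) = 106033/59160 - 1*(-28) = 106033/59160 + 28 = 1762513/59160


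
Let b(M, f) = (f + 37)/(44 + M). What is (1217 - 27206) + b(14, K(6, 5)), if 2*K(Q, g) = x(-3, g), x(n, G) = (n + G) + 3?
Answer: -3014645/116 ≈ -25988.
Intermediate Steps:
x(n, G) = 3 + G + n (x(n, G) = (G + n) + 3 = 3 + G + n)
K(Q, g) = g/2 (K(Q, g) = (3 + g - 3)/2 = g/2)
b(M, f) = (37 + f)/(44 + M)
(1217 - 27206) + b(14, K(6, 5)) = (1217 - 27206) + (37 + (½)*5)/(44 + 14) = -25989 + (37 + 5/2)/58 = -25989 + (1/58)*(79/2) = -25989 + 79/116 = -3014645/116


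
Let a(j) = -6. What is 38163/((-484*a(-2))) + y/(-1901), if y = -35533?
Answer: 58578565/1840168 ≈ 31.833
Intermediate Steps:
38163/((-484*a(-2))) + y/(-1901) = 38163/((-484*(-6))) - 35533/(-1901) = 38163/2904 - 35533*(-1/1901) = 38163*(1/2904) + 35533/1901 = 12721/968 + 35533/1901 = 58578565/1840168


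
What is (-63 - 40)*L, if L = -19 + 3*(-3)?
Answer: 2884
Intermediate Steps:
L = -28 (L = -19 - 9 = -28)
(-63 - 40)*L = (-63 - 40)*(-28) = -103*(-28) = 2884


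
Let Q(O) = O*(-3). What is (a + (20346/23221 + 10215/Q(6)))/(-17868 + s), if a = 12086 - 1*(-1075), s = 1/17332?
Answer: -5068812892654/7191269111675 ≈ -0.70486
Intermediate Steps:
s = 1/17332 ≈ 5.7697e-5
a = 13161 (a = 12086 + 1075 = 13161)
Q(O) = -3*O
(a + (20346/23221 + 10215/Q(6)))/(-17868 + s) = (13161 + (20346/23221 + 10215/((-3*6))))/(-17868 + 1/17332) = (13161 + (20346*(1/23221) + 10215/(-18)))/(-309688175/17332) = (13161 + (20346/23221 + 10215*(-1/18)))*(-17332/309688175) = (13161 + (20346/23221 - 1135/2))*(-17332/309688175) = (13161 - 26315143/46442)*(-17332/309688175) = (584908019/46442)*(-17332/309688175) = -5068812892654/7191269111675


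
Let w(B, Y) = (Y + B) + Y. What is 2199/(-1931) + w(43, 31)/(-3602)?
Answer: -8123553/6955462 ≈ -1.1679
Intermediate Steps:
w(B, Y) = B + 2*Y (w(B, Y) = (B + Y) + Y = B + 2*Y)
2199/(-1931) + w(43, 31)/(-3602) = 2199/(-1931) + (43 + 2*31)/(-3602) = 2199*(-1/1931) + (43 + 62)*(-1/3602) = -2199/1931 + 105*(-1/3602) = -2199/1931 - 105/3602 = -8123553/6955462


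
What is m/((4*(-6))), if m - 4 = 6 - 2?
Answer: -1/3 ≈ -0.33333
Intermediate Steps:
m = 8 (m = 4 + (6 - 2) = 4 + 4 = 8)
m/((4*(-6))) = 8/((4*(-6))) = 8/(-24) = 8*(-1/24) = -1/3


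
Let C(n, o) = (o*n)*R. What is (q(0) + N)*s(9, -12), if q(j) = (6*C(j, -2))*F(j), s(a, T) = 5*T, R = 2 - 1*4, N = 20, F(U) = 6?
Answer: -1200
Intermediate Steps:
R = -2 (R = 2 - 4 = -2)
C(n, o) = -2*n*o (C(n, o) = (o*n)*(-2) = (n*o)*(-2) = -2*n*o)
q(j) = 144*j (q(j) = (6*(-2*j*(-2)))*6 = (6*(4*j))*6 = (24*j)*6 = 144*j)
(q(0) + N)*s(9, -12) = (144*0 + 20)*(5*(-12)) = (0 + 20)*(-60) = 20*(-60) = -1200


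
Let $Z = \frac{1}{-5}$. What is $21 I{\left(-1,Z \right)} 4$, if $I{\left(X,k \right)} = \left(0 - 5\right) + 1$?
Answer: $-336$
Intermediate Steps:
$Z = - \frac{1}{5} \approx -0.2$
$I{\left(X,k \right)} = -4$ ($I{\left(X,k \right)} = -5 + 1 = -4$)
$21 I{\left(-1,Z \right)} 4 = 21 \left(-4\right) 4 = \left(-84\right) 4 = -336$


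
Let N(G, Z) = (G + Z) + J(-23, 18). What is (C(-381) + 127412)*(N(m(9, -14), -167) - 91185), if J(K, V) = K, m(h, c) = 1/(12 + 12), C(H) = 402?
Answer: -140147987093/12 ≈ -1.1679e+10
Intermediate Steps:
m(h, c) = 1/24
N(G, Z) = -23 + G + Z (N(G, Z) = (G + Z) - 23 = -23 + G + Z)
(C(-381) + 127412)*(N(m(9, -14), -167) - 91185) = (402 + 127412)*((-23 + 1/24 - 167) - 91185) = 127814*(-4559/24 - 91185) = 127814*(-2192999/24) = -140147987093/12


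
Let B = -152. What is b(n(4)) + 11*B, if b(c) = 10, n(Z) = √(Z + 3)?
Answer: -1662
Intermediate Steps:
n(Z) = √(3 + Z)
b(n(4)) + 11*B = 10 + 11*(-152) = 10 - 1672 = -1662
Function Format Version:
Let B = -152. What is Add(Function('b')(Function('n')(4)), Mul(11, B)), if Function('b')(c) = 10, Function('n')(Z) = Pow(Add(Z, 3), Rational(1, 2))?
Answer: -1662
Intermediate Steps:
Function('n')(Z) = Pow(Add(3, Z), Rational(1, 2))
Add(Function('b')(Function('n')(4)), Mul(11, B)) = Add(10, Mul(11, -152)) = Add(10, -1672) = -1662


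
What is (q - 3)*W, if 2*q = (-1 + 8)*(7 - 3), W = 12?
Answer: 132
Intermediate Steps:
q = 14 (q = ((-1 + 8)*(7 - 3))/2 = (7*4)/2 = (1/2)*28 = 14)
(q - 3)*W = (14 - 3)*12 = 11*12 = 132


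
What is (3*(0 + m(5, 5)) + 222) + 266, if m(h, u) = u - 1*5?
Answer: 488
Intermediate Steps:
m(h, u) = -5 + u (m(h, u) = u - 5 = -5 + u)
(3*(0 + m(5, 5)) + 222) + 266 = (3*(0 + (-5 + 5)) + 222) + 266 = (3*(0 + 0) + 222) + 266 = (3*0 + 222) + 266 = (0 + 222) + 266 = 222 + 266 = 488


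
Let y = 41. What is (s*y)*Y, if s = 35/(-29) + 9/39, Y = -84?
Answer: 1267392/377 ≈ 3361.8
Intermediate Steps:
s = -368/377 (s = 35*(-1/29) + 9*(1/39) = -35/29 + 3/13 = -368/377 ≈ -0.97613)
(s*y)*Y = -368/377*41*(-84) = -15088/377*(-84) = 1267392/377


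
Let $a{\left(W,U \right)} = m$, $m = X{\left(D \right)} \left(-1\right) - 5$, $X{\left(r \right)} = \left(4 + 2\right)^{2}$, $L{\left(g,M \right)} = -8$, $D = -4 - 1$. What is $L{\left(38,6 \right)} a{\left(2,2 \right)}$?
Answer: $328$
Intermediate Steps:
$D = -5$ ($D = -4 - 1 = -5$)
$X{\left(r \right)} = 36$ ($X{\left(r \right)} = 6^{2} = 36$)
$m = -41$ ($m = 36 \left(-1\right) - 5 = -36 - 5 = -41$)
$a{\left(W,U \right)} = -41$
$L{\left(38,6 \right)} a{\left(2,2 \right)} = \left(-8\right) \left(-41\right) = 328$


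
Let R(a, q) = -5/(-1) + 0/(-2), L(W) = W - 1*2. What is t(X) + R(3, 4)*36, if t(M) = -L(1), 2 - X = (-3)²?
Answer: 181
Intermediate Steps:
L(W) = -2 + W (L(W) = W - 2 = -2 + W)
R(a, q) = 5 (R(a, q) = -5*(-1) + 0*(-½) = 5 + 0 = 5)
X = -7 (X = 2 - 1*(-3)² = 2 - 1*9 = 2 - 9 = -7)
t(M) = 1 (t(M) = -(-2 + 1) = -1*(-1) = 1)
t(X) + R(3, 4)*36 = 1 + 5*36 = 1 + 180 = 181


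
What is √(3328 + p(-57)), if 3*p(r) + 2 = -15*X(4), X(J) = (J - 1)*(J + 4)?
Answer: √28866/3 ≈ 56.633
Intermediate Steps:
X(J) = (-1 + J)*(4 + J)
p(r) = -362/3 (p(r) = -⅔ + (-15*(-4 + 4² + 3*4))/3 = -⅔ + (-15*(-4 + 16 + 12))/3 = -⅔ + (-15*24)/3 = -⅔ + (⅓)*(-360) = -⅔ - 120 = -362/3)
√(3328 + p(-57)) = √(3328 - 362/3) = √(9622/3) = √28866/3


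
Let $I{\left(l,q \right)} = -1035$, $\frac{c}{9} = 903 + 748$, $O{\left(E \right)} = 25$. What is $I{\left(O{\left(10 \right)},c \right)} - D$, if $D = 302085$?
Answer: $-303120$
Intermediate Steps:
$c = 14859$ ($c = 9 \left(903 + 748\right) = 9 \cdot 1651 = 14859$)
$I{\left(O{\left(10 \right)},c \right)} - D = -1035 - 302085 = -303120$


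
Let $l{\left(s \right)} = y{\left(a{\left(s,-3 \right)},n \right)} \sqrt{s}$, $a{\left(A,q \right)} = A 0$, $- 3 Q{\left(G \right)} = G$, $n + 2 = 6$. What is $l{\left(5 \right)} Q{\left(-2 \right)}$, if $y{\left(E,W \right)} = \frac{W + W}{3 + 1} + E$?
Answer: $\frac{4 \sqrt{5}}{3} \approx 2.9814$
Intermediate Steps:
$n = 4$ ($n = -2 + 6 = 4$)
$Q{\left(G \right)} = - \frac{G}{3}$
$a{\left(A,q \right)} = 0$
$y{\left(E,W \right)} = E + \frac{W}{2}$ ($y{\left(E,W \right)} = \frac{2 W}{4} + E = 2 W \frac{1}{4} + E = \frac{W}{2} + E = E + \frac{W}{2}$)
$l{\left(s \right)} = 2 \sqrt{s}$ ($l{\left(s \right)} = \left(0 + \frac{1}{2} \cdot 4\right) \sqrt{s} = \left(0 + 2\right) \sqrt{s} = 2 \sqrt{s}$)
$l{\left(5 \right)} Q{\left(-2 \right)} = 2 \sqrt{5} \left(\left(- \frac{1}{3}\right) \left(-2\right)\right) = 2 \sqrt{5} \cdot \frac{2}{3} = \frac{4 \sqrt{5}}{3}$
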